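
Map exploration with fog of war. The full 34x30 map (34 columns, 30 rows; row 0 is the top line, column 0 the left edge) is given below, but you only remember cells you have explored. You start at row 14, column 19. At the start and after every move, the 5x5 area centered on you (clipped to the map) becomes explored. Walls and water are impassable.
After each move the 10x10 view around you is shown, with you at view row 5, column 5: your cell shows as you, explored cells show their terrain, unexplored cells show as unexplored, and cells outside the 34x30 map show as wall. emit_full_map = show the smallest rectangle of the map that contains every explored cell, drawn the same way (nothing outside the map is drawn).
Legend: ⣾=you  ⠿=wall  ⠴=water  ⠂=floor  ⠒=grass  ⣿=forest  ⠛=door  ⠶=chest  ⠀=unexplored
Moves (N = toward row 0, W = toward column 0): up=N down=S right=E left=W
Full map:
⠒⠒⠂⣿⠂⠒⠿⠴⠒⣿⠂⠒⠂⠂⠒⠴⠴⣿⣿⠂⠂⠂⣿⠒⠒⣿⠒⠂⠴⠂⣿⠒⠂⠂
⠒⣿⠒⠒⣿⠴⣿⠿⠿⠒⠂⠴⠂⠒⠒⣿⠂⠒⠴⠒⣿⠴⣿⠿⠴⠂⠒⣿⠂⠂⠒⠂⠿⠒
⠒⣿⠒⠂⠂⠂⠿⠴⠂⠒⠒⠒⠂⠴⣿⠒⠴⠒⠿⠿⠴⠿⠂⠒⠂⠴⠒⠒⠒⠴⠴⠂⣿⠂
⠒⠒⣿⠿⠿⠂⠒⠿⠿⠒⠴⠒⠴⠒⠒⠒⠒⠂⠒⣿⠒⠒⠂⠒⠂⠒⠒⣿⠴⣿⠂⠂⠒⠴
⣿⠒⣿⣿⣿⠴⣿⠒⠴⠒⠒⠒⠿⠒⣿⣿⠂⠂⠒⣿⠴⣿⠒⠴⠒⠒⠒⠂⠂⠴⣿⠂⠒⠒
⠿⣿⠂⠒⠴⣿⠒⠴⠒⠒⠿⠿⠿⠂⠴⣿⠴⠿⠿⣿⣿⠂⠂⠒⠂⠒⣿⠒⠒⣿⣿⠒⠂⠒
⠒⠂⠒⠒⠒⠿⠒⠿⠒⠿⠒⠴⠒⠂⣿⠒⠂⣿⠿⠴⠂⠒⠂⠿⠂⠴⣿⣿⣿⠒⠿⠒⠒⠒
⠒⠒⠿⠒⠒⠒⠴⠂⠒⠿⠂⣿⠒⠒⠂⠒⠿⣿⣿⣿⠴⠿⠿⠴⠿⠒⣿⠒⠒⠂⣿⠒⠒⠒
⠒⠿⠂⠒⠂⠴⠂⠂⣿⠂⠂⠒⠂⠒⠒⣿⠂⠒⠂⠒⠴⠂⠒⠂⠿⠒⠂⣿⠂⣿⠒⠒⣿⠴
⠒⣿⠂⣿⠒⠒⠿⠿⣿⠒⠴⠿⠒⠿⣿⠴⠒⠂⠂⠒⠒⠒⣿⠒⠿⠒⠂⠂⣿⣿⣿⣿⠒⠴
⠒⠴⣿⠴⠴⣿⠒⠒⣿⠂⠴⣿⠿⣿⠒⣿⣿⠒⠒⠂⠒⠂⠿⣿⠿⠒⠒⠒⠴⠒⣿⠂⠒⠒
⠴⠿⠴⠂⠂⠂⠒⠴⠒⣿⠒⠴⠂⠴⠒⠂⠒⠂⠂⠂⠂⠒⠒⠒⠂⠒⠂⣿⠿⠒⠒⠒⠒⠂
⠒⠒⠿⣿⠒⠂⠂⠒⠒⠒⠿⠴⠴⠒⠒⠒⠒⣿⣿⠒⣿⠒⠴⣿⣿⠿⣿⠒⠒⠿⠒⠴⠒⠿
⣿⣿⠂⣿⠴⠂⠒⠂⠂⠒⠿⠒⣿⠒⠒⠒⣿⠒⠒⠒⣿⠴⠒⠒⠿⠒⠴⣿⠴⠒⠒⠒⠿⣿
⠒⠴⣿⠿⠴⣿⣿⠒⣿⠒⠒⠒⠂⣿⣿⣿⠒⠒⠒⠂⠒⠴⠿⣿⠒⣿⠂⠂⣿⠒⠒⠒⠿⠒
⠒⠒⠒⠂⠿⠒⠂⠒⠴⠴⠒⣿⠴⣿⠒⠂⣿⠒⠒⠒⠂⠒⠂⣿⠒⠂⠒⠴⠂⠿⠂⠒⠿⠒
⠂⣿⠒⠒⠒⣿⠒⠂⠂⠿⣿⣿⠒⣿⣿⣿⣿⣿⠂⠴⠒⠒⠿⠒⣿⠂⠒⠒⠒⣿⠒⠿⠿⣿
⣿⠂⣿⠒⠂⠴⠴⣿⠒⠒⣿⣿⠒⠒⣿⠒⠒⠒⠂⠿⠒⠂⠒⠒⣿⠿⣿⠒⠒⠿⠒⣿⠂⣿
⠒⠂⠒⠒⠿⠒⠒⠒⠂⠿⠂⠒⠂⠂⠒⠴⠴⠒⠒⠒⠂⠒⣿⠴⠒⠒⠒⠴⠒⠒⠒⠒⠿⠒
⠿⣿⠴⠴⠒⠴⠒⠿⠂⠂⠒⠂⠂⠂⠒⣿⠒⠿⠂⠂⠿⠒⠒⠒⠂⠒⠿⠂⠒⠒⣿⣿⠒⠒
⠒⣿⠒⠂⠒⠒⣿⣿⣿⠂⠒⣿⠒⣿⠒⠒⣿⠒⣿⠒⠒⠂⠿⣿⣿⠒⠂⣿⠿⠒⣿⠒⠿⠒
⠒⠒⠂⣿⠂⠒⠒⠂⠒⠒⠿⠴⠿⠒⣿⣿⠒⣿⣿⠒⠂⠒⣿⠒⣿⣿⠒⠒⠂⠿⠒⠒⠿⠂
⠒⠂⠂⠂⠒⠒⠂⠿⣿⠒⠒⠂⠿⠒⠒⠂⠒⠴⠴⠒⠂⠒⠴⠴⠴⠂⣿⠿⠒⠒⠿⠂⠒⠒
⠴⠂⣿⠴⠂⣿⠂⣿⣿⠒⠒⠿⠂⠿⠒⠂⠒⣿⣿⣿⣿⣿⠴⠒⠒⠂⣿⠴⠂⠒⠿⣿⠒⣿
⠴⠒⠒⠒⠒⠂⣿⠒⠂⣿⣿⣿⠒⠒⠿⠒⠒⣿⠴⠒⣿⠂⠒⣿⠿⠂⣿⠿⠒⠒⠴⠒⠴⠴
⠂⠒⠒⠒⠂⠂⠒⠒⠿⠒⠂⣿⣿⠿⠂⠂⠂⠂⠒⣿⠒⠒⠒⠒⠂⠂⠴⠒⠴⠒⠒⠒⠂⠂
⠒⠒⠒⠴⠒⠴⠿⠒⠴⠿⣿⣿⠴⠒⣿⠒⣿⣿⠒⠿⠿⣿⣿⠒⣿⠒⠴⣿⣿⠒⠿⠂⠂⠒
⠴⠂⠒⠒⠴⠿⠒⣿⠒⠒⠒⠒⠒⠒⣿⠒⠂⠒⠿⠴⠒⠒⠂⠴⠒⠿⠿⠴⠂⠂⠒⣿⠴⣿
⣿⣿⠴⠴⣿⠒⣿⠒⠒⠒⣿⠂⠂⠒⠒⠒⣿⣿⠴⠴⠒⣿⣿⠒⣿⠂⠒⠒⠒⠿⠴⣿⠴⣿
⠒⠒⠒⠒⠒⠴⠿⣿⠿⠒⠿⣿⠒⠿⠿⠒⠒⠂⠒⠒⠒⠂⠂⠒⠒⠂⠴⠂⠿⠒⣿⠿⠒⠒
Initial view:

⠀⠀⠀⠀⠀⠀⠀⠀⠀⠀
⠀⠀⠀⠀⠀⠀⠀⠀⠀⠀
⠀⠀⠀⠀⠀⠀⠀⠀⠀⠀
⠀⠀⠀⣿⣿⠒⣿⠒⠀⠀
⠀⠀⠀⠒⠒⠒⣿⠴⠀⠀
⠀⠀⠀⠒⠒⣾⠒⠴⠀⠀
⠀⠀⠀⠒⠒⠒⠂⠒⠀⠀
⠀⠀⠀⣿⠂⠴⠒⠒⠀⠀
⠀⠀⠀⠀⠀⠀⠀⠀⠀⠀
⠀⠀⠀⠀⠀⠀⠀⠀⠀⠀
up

⠀⠀⠀⠀⠀⠀⠀⠀⠀⠀
⠀⠀⠀⠀⠀⠀⠀⠀⠀⠀
⠀⠀⠀⠀⠀⠀⠀⠀⠀⠀
⠀⠀⠀⠂⠂⠂⠂⠒⠀⠀
⠀⠀⠀⣿⣿⠒⣿⠒⠀⠀
⠀⠀⠀⠒⠒⣾⣿⠴⠀⠀
⠀⠀⠀⠒⠒⠂⠒⠴⠀⠀
⠀⠀⠀⠒⠒⠒⠂⠒⠀⠀
⠀⠀⠀⣿⠂⠴⠒⠒⠀⠀
⠀⠀⠀⠀⠀⠀⠀⠀⠀⠀

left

⠀⠀⠀⠀⠀⠀⠀⠀⠀⠀
⠀⠀⠀⠀⠀⠀⠀⠀⠀⠀
⠀⠀⠀⠀⠀⠀⠀⠀⠀⠀
⠀⠀⠀⠒⠂⠂⠂⠂⠒⠀
⠀⠀⠀⠒⣿⣿⠒⣿⠒⠀
⠀⠀⠀⣿⠒⣾⠒⣿⠴⠀
⠀⠀⠀⠒⠒⠒⠂⠒⠴⠀
⠀⠀⠀⣿⠒⠒⠒⠂⠒⠀
⠀⠀⠀⠀⣿⠂⠴⠒⠒⠀
⠀⠀⠀⠀⠀⠀⠀⠀⠀⠀

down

⠀⠀⠀⠀⠀⠀⠀⠀⠀⠀
⠀⠀⠀⠀⠀⠀⠀⠀⠀⠀
⠀⠀⠀⠒⠂⠂⠂⠂⠒⠀
⠀⠀⠀⠒⣿⣿⠒⣿⠒⠀
⠀⠀⠀⣿⠒⠒⠒⣿⠴⠀
⠀⠀⠀⠒⠒⣾⠂⠒⠴⠀
⠀⠀⠀⣿⠒⠒⠒⠂⠒⠀
⠀⠀⠀⣿⣿⠂⠴⠒⠒⠀
⠀⠀⠀⠀⠀⠀⠀⠀⠀⠀
⠀⠀⠀⠀⠀⠀⠀⠀⠀⠀

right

⠀⠀⠀⠀⠀⠀⠀⠀⠀⠀
⠀⠀⠀⠀⠀⠀⠀⠀⠀⠀
⠀⠀⠒⠂⠂⠂⠂⠒⠀⠀
⠀⠀⠒⣿⣿⠒⣿⠒⠀⠀
⠀⠀⣿⠒⠒⠒⣿⠴⠀⠀
⠀⠀⠒⠒⠒⣾⠒⠴⠀⠀
⠀⠀⣿⠒⠒⠒⠂⠒⠀⠀
⠀⠀⣿⣿⠂⠴⠒⠒⠀⠀
⠀⠀⠀⠀⠀⠀⠀⠀⠀⠀
⠀⠀⠀⠀⠀⠀⠀⠀⠀⠀

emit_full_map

⠒⠂⠂⠂⠂⠒
⠒⣿⣿⠒⣿⠒
⣿⠒⠒⠒⣿⠴
⠒⠒⠒⣾⠒⠴
⣿⠒⠒⠒⠂⠒
⣿⣿⠂⠴⠒⠒

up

⠀⠀⠀⠀⠀⠀⠀⠀⠀⠀
⠀⠀⠀⠀⠀⠀⠀⠀⠀⠀
⠀⠀⠀⠀⠀⠀⠀⠀⠀⠀
⠀⠀⠒⠂⠂⠂⠂⠒⠀⠀
⠀⠀⠒⣿⣿⠒⣿⠒⠀⠀
⠀⠀⣿⠒⠒⣾⣿⠴⠀⠀
⠀⠀⠒⠒⠒⠂⠒⠴⠀⠀
⠀⠀⣿⠒⠒⠒⠂⠒⠀⠀
⠀⠀⣿⣿⠂⠴⠒⠒⠀⠀
⠀⠀⠀⠀⠀⠀⠀⠀⠀⠀

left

⠀⠀⠀⠀⠀⠀⠀⠀⠀⠀
⠀⠀⠀⠀⠀⠀⠀⠀⠀⠀
⠀⠀⠀⠀⠀⠀⠀⠀⠀⠀
⠀⠀⠀⠒⠂⠂⠂⠂⠒⠀
⠀⠀⠀⠒⣿⣿⠒⣿⠒⠀
⠀⠀⠀⣿⠒⣾⠒⣿⠴⠀
⠀⠀⠀⠒⠒⠒⠂⠒⠴⠀
⠀⠀⠀⣿⠒⠒⠒⠂⠒⠀
⠀⠀⠀⣿⣿⠂⠴⠒⠒⠀
⠀⠀⠀⠀⠀⠀⠀⠀⠀⠀

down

⠀⠀⠀⠀⠀⠀⠀⠀⠀⠀
⠀⠀⠀⠀⠀⠀⠀⠀⠀⠀
⠀⠀⠀⠒⠂⠂⠂⠂⠒⠀
⠀⠀⠀⠒⣿⣿⠒⣿⠒⠀
⠀⠀⠀⣿⠒⠒⠒⣿⠴⠀
⠀⠀⠀⠒⠒⣾⠂⠒⠴⠀
⠀⠀⠀⣿⠒⠒⠒⠂⠒⠀
⠀⠀⠀⣿⣿⠂⠴⠒⠒⠀
⠀⠀⠀⠀⠀⠀⠀⠀⠀⠀
⠀⠀⠀⠀⠀⠀⠀⠀⠀⠀

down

⠀⠀⠀⠀⠀⠀⠀⠀⠀⠀
⠀⠀⠀⠒⠂⠂⠂⠂⠒⠀
⠀⠀⠀⠒⣿⣿⠒⣿⠒⠀
⠀⠀⠀⣿⠒⠒⠒⣿⠴⠀
⠀⠀⠀⠒⠒⠒⠂⠒⠴⠀
⠀⠀⠀⣿⠒⣾⠒⠂⠒⠀
⠀⠀⠀⣿⣿⠂⠴⠒⠒⠀
⠀⠀⠀⠒⠒⠂⠿⠒⠀⠀
⠀⠀⠀⠀⠀⠀⠀⠀⠀⠀
⠀⠀⠀⠀⠀⠀⠀⠀⠀⠀

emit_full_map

⠒⠂⠂⠂⠂⠒
⠒⣿⣿⠒⣿⠒
⣿⠒⠒⠒⣿⠴
⠒⠒⠒⠂⠒⠴
⣿⠒⣾⠒⠂⠒
⣿⣿⠂⠴⠒⠒
⠒⠒⠂⠿⠒⠀

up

⠀⠀⠀⠀⠀⠀⠀⠀⠀⠀
⠀⠀⠀⠀⠀⠀⠀⠀⠀⠀
⠀⠀⠀⠒⠂⠂⠂⠂⠒⠀
⠀⠀⠀⠒⣿⣿⠒⣿⠒⠀
⠀⠀⠀⣿⠒⠒⠒⣿⠴⠀
⠀⠀⠀⠒⠒⣾⠂⠒⠴⠀
⠀⠀⠀⣿⠒⠒⠒⠂⠒⠀
⠀⠀⠀⣿⣿⠂⠴⠒⠒⠀
⠀⠀⠀⠒⠒⠂⠿⠒⠀⠀
⠀⠀⠀⠀⠀⠀⠀⠀⠀⠀

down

⠀⠀⠀⠀⠀⠀⠀⠀⠀⠀
⠀⠀⠀⠒⠂⠂⠂⠂⠒⠀
⠀⠀⠀⠒⣿⣿⠒⣿⠒⠀
⠀⠀⠀⣿⠒⠒⠒⣿⠴⠀
⠀⠀⠀⠒⠒⠒⠂⠒⠴⠀
⠀⠀⠀⣿⠒⣾⠒⠂⠒⠀
⠀⠀⠀⣿⣿⠂⠴⠒⠒⠀
⠀⠀⠀⠒⠒⠂⠿⠒⠀⠀
⠀⠀⠀⠀⠀⠀⠀⠀⠀⠀
⠀⠀⠀⠀⠀⠀⠀⠀⠀⠀

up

⠀⠀⠀⠀⠀⠀⠀⠀⠀⠀
⠀⠀⠀⠀⠀⠀⠀⠀⠀⠀
⠀⠀⠀⠒⠂⠂⠂⠂⠒⠀
⠀⠀⠀⠒⣿⣿⠒⣿⠒⠀
⠀⠀⠀⣿⠒⠒⠒⣿⠴⠀
⠀⠀⠀⠒⠒⣾⠂⠒⠴⠀
⠀⠀⠀⣿⠒⠒⠒⠂⠒⠀
⠀⠀⠀⣿⣿⠂⠴⠒⠒⠀
⠀⠀⠀⠒⠒⠂⠿⠒⠀⠀
⠀⠀⠀⠀⠀⠀⠀⠀⠀⠀

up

⠀⠀⠀⠀⠀⠀⠀⠀⠀⠀
⠀⠀⠀⠀⠀⠀⠀⠀⠀⠀
⠀⠀⠀⠀⠀⠀⠀⠀⠀⠀
⠀⠀⠀⠒⠂⠂⠂⠂⠒⠀
⠀⠀⠀⠒⣿⣿⠒⣿⠒⠀
⠀⠀⠀⣿⠒⣾⠒⣿⠴⠀
⠀⠀⠀⠒⠒⠒⠂⠒⠴⠀
⠀⠀⠀⣿⠒⠒⠒⠂⠒⠀
⠀⠀⠀⣿⣿⠂⠴⠒⠒⠀
⠀⠀⠀⠒⠒⠂⠿⠒⠀⠀


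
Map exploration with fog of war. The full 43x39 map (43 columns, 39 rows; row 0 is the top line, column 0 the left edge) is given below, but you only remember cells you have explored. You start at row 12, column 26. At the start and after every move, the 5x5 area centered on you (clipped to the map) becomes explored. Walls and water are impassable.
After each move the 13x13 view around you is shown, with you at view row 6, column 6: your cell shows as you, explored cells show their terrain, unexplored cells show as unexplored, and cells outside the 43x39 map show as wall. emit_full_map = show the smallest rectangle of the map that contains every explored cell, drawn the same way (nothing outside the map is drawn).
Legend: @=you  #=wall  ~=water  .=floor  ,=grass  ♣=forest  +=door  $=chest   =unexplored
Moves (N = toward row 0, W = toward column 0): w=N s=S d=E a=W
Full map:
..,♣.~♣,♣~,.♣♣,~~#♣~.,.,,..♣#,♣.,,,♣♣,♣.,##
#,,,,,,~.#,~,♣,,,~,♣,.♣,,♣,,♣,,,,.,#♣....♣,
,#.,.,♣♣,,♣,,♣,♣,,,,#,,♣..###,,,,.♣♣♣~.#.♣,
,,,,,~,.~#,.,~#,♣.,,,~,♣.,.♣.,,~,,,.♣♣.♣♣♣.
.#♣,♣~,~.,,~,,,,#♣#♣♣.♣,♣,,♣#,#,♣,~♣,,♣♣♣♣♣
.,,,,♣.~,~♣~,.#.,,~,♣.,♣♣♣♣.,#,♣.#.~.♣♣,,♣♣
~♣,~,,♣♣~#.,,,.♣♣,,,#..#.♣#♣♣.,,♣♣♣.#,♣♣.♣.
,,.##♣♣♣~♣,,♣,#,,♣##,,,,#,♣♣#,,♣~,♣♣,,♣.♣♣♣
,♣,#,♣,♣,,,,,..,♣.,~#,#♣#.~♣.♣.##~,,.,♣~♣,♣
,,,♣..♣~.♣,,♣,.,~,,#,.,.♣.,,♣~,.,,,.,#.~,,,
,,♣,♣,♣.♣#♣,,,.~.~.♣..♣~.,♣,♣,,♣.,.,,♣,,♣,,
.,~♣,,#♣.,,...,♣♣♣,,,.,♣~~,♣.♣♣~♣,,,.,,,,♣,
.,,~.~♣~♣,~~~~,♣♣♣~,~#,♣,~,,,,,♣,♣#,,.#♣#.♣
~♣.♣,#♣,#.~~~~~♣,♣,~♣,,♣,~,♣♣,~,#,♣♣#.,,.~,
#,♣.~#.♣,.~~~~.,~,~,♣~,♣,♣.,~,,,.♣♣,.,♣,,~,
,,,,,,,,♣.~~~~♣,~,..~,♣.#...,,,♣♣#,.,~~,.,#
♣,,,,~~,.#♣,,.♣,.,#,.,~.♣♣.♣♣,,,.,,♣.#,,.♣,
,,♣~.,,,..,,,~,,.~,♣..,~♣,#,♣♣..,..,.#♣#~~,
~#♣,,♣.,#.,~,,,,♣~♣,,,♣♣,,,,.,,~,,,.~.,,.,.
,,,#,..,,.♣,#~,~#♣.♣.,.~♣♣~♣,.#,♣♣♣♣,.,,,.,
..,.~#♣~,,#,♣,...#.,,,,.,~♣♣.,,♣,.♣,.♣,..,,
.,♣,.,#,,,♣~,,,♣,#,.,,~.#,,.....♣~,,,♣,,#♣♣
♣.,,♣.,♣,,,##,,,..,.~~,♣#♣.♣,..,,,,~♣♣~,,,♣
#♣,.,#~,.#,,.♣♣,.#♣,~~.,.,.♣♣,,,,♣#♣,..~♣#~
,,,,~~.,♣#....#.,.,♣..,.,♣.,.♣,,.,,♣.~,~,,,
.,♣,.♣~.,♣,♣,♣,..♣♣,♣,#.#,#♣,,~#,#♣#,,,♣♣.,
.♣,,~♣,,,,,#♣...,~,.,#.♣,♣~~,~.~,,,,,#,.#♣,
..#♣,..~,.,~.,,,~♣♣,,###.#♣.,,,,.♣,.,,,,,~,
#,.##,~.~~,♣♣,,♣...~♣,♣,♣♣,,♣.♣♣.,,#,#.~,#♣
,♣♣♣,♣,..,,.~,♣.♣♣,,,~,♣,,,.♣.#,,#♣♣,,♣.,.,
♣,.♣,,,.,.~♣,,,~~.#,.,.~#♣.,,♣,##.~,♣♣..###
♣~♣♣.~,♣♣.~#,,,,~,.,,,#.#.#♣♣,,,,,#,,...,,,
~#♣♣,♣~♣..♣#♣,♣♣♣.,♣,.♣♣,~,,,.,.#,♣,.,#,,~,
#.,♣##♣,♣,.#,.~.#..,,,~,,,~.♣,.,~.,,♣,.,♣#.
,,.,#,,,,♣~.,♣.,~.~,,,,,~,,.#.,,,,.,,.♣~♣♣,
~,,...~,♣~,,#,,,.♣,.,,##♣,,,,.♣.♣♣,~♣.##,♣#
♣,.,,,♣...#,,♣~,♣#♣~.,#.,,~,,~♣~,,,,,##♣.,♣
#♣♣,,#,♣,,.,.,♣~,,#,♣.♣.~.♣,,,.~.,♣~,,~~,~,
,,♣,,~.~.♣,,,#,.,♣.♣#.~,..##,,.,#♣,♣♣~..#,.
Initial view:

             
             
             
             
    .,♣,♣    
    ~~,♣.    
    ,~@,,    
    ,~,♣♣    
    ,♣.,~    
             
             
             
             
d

             
             
             
             
   .,♣,♣,    
   ~~,♣.♣    
   ,~,@,,    
   ,~,♣♣,    
   ,♣.,~,    
             
             
             
             

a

             
             
             
             
    .,♣,♣,   
    ~~,♣.♣   
    ,~@,,,   
    ,~,♣♣,   
    ,♣.,~,   
             
             
             
             

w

             
             
             
             
    ♣.,,♣    
    .,♣,♣,   
    ~~@♣.♣   
    ,~,,,,   
    ,~,♣♣,   
    ,♣.,~,   
             
             
             

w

             
             
             
             
    #.~♣.    
    ♣.,,♣    
    .,@,♣,   
    ~~,♣.♣   
    ,~,,,,   
    ,~,♣♣,   
    ,♣.,~,   
             
             

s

             
             
             
    #.~♣.    
    ♣.,,♣    
    .,♣,♣,   
    ~~@♣.♣   
    ,~,,,,   
    ,~,♣♣,   
    ,♣.,~,   
             
             
             

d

             
             
             
   #.~♣.     
   ♣.,,♣~    
   .,♣,♣,    
   ~~,@.♣    
   ,~,,,,    
   ,~,♣♣,    
   ,♣.,~,    
             
             
             

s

             
             
   #.~♣.     
   ♣.,,♣~    
   .,♣,♣,    
   ~~,♣.♣    
   ,~,@,,    
   ,~,♣♣,    
   ,♣.,~,    
             
             
             
             

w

             
             
             
   #.~♣.     
   ♣.,,♣~    
   .,♣,♣,    
   ~~,@.♣    
   ,~,,,,    
   ,~,♣♣,    
   ,♣.,~,    
             
             
             

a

             
             
             
    #.~♣.    
    ♣.,,♣~   
    .,♣,♣,   
    ~~@♣.♣   
    ,~,,,,   
    ,~,♣♣,   
    ,♣.,~,   
             
             
             

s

             
             
    #.~♣.    
    ♣.,,♣~   
    .,♣,♣,   
    ~~,♣.♣   
    ,~@,,,   
    ,~,♣♣,   
    ,♣.,~,   
             
             
             
             

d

             
             
   #.~♣.     
   ♣.,,♣~    
   .,♣,♣,    
   ~~,♣.♣    
   ,~,@,,    
   ,~,♣♣,    
   ,♣.,~,    
             
             
             
             

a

             
             
    #.~♣.    
    ♣.,,♣~   
    .,♣,♣,   
    ~~,♣.♣   
    ,~@,,,   
    ,~,♣♣,   
    ,♣.,~,   
             
             
             
             

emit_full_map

#.~♣. 
♣.,,♣~
.,♣,♣,
~~,♣.♣
,~@,,,
,~,♣♣,
,♣.,~,


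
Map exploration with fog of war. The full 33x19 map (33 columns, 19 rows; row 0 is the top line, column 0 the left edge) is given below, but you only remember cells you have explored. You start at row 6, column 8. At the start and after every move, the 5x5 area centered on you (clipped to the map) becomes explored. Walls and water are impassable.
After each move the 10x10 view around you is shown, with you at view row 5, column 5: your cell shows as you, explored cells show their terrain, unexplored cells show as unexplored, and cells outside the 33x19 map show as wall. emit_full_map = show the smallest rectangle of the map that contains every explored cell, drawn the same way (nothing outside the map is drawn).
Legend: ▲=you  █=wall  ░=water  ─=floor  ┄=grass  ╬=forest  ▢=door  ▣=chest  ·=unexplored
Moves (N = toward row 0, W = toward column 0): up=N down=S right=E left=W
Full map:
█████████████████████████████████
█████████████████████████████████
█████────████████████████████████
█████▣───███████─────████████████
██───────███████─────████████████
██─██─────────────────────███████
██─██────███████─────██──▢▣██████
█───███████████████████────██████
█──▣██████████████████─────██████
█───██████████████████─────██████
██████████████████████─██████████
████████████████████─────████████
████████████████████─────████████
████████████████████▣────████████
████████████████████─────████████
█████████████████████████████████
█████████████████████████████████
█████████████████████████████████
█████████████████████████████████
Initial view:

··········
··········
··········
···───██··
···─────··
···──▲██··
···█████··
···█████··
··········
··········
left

··········
··········
··········
···────██·
···──────·
···──▲─██·
···██████·
···██████·
··········
··········

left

··········
··········
··········
···─────██
···█──────
···█─▲──██
···███████
···███████
··········
··········

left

··········
··········
··········
···──────█
···██─────
···██▲───█
···─██████
···▣██████
··········
··········

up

··········
··········
··········
···██▣──··
···──────█
···██▲────
···██────█
···─██████
···▣██████
··········

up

██████████
··········
··········
···██───··
···██▣──··
···──▲───█
···██─────
···██────█
···─██████
···▣██████

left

██████████
█·········
█·········
█··███───·
█··███▣──·
█··──▲────
█··─██────
█··─██────
█···─█████
█···▣█████

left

██████████
██········
██········
██·████───
██·████▣──
██·█─▲────
██·█─██───
██·█─██───
██···─████
██···▣████

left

██████████
███·······
███·······
████████──
████████▣─
█████▲────
█████─██──
█████─██──
███···─███
███···▣███

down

███·······
███·······
████████──
████████▣─
█████─────
█████▲██──
█████─██──
████───███
███···▣███
███·······

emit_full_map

█████───···
█████▣──···
██───────██
██▲██──────
██─██────██
█───███████
···▣███████

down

███·······
████████──
████████▣─
█████─────
█████─██──
█████▲██──
████───███
████──▣███
███·······
███·······

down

████████──
████████▣─
█████─────
█████─██──
█████─██──
████─▲─███
████──▣███
████───█··
███·······
███·······

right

███████───
███████▣──
████──────
████─██───
████─██───
███──▲████
███──▣████
███───██··
██········
██········

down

███████▣──
████──────
████─██───
████─██───
███───████
███──▲████
███───██··
██·█████··
██········
██········

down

████──────
████─██───
████─██───
███───████
███──▣████
███──▲██··
██·█████··
██·█████··
██········
██········

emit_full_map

█████───···
█████▣──···
██───────██
██─██──────
██─██────██
█───███████
█──▣███████
█──▲██·····
·█████·····
·█████·····

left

█████─────
█████─██──
█████─██──
████───███
████──▣███
████─▲─██·
█████████·
█████████·
███·······
███·······

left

██████────
██████─██─
██████─██─
█████───██
█████──▣██
█████▲──██
██████████
██████████
████······
████······

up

█████████▣
██████────
██████─██─
██████─██─
█████───██
█████▲─▣██
█████───██
██████████
██████████
████······

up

█████████─
█████████▣
██████────
██████─██─
██████─██─
█████▲──██
█████──▣██
█████───██
██████████
██████████

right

████████──
████████▣─
█████─────
█████─██──
█████─██──
████─▲─███
████──▣███
████───██·
█████████·
█████████·

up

███·······
████████──
████████▣─
█████─────
█████─██──
█████▲██──
████───███
████──▣███
████───██·
█████████·

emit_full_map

█████───···
█████▣──···
██───────██
██─██──────
██▲██────██
█───███████
█──▣███████
█───██·····
██████·····
██████·····

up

███·······
███·······
████████──
████████▣─
█████─────
█████▲██──
█████─██──
████───███
████──▣███
████───██·

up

██████████
███·······
███·······
████████──
████████▣─
█████▲────
█████─██──
█████─██──
████───███
████──▣███

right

██████████
██········
██········
███████───
███████▣──
████─▲────
████─██───
████─██───
███───████
███──▣████

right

██████████
█·········
█·········
██████───·
██████▣──·
███──▲────
███─██────
███─██────
██───█████
██──▣█████

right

██████████
··········
··········
█████───··
█████▣──··
██───▲───█
██─██─────
██─██────█
█───██████
█──▣██████

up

██████████
██████████
··········
···█████··
█████───··
█████▲──··
██───────█
██─██─────
██─██────█
█───██████

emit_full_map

···█████···
█████───···
█████▲──···
██───────██
██─██──────
██─██────██
█───███████
█──▣███████
█───██·····
██████·····
██████·····

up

██████████
██████████
██████████
···█████··
···█████··
█████▲──··
█████▣──··
██───────█
██─██─────
██─██────█

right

██████████
██████████
██████████
··██████··
··██████··
████─▲──··
████▣───··
█───────██
█─██──────
█─██────██

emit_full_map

···██████··
···██████··
█████─▲──··
█████▣───··
██───────██
██─██──────
██─██────██
█───███████
█──▣███████
█───██·····
██████·····
██████·····


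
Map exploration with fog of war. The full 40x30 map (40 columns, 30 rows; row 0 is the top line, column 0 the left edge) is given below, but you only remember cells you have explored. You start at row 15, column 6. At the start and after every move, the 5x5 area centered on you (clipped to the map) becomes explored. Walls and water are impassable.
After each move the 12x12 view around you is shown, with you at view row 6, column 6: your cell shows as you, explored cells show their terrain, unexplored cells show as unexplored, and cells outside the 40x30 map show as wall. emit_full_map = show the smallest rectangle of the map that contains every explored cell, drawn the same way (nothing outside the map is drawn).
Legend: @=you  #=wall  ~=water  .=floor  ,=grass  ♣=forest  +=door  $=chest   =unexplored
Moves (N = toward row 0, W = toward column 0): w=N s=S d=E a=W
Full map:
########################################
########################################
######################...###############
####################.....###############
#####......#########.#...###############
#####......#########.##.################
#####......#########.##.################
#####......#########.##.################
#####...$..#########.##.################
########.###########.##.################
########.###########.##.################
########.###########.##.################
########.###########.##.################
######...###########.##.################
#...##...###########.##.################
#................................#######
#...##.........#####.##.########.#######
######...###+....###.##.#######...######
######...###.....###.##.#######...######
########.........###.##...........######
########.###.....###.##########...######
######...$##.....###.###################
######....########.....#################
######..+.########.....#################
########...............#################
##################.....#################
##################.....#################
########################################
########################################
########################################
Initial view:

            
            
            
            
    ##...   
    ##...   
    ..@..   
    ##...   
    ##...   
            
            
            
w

            
            
            
            
    ####.   
    ##...   
    ##@..   
    .....   
    ##...   
    ##...   
            
            

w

            
            
            
            
    ####.   
    ####.   
    ##@..   
    ##...   
    .....   
    ##...   
    ##...   
            

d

            
            
            
            
   ####.#   
   ####.#   
   ##.@.#   
   ##...#   
   ......   
   ##...    
   ##...    
            

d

            
            
            
            
  ####.##   
  ####.##   
  ##..@##   
  ##...##   
  .......   
  ##...     
  ##...     
            

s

            
            
            
  ####.##   
  ####.##   
  ##...##   
  ##..@##   
  .......   
  ##.....   
  ##...     
            
            

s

            
            
  ####.##   
  ####.##   
  ##...##   
  ##...##   
  ....@..   
  ##.....   
  ##...##   
            
            
            

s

            
  ####.##   
  ####.##   
  ##...##   
  ##...##   
  .......   
  ##..@..   
  ##...##   
    ...##   
            
            
            

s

  ####.##   
  ####.##   
  ##...##   
  ##...##   
  .......   
  ##.....   
  ##..@##   
    ...##   
    ##...   
            
            
            

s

  ####.##   
  ##...##   
  ##...##   
  .......   
  ##.....   
  ##...##   
    ..@##   
    ##...   
    ##.##   
            
            
            

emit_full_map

####.##
####.##
##...##
##...##
.......
##.....
##...##
  ..@##
  ##...
  ##.##

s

  ##...##   
  ##...##   
  .......   
  ##.....   
  ##...##   
    ...##   
    ##@..   
    ##.##   
    ...$#   
            
            
            

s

  ##...##   
  .......   
  ##.....   
  ##...##   
    ...##   
    ##...   
    ##@##   
    ...$#   
    ....#   
            
            
            

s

  .......   
  ##.....   
  ##...##   
    ...##   
    ##...   
    ##.##   
    ..@$#   
    ....#   
    ..+.#   
            
            
            

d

 .......    
 ##.....    
 ##...##    
   ...##    
   ##....   
   ##.###   
   ...@##   
   ....##   
   ..+.##   
            
            
            

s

 ##.....    
 ##...##    
   ...##    
   ##....   
   ##.###   
   ...$##   
   ...@##   
   ..+.##   
    #....   
            
            
            

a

  ##.....   
  ##...##   
    ...##   
    ##....  
    ##.###  
    ...$##  
    ..@.##  
    ..+.##  
    ##....  
            
            
            

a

   ##.....  
   ##...##  
     ...##  
     ##.... 
    ###.### 
    #...$## 
    #.@..## 
    #..+.## 
    ###.... 
            
            
            

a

    ##..... 
    ##...## 
      ...## 
      ##....
    ####.###
    ##...$##
    ##@...##
    ##..+.##
    ####....
            
            
            

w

    ....... 
    ##..... 
    ##...## 
      ...## 
    ####....
    ####.###
    ##@..$##
    ##....##
    ##..+.##
    ####....
            
            

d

   .......  
   ##.....  
   ##...##  
     ...##  
   ####.... 
   ####.### 
   ##.@.$## 
   ##....## 
   ##..+.## 
   ####.... 
            
            

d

  .......   
  ##.....   
  ##...##   
    ...##   
  ####....  
  ####.###  
  ##..@$##  
  ##....##  
  ##..+.##  
  ####....  
            
            

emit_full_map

####.## 
####.## 
##...## 
##...## 
....... 
##..... 
##...## 
  ...## 
####....
####.###
##..@$##
##....##
##..+.##
####....

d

 .......    
 ##.....    
 ##...##    
   ...##    
 ####....   
 ####.###   
 ##...@##   
 ##....##   
 ##..+.##   
 ####....   
            
            

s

 ##.....    
 ##...##    
   ...##    
 ####....   
 ####.###   
 ##...$##   
 ##...@##   
 ##..+.##   
 ####....   
            
            
            

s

 ##...##    
   ...##    
 ####....   
 ####.###   
 ##...$##   
 ##....##   
 ##..+@##   
 ####....   
    #####   
            
            
            

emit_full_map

####.## 
####.## 
##...## 
##...## 
....... 
##..... 
##...## 
  ...## 
####....
####.###
##...$##
##....##
##..+@##
####....
   #####


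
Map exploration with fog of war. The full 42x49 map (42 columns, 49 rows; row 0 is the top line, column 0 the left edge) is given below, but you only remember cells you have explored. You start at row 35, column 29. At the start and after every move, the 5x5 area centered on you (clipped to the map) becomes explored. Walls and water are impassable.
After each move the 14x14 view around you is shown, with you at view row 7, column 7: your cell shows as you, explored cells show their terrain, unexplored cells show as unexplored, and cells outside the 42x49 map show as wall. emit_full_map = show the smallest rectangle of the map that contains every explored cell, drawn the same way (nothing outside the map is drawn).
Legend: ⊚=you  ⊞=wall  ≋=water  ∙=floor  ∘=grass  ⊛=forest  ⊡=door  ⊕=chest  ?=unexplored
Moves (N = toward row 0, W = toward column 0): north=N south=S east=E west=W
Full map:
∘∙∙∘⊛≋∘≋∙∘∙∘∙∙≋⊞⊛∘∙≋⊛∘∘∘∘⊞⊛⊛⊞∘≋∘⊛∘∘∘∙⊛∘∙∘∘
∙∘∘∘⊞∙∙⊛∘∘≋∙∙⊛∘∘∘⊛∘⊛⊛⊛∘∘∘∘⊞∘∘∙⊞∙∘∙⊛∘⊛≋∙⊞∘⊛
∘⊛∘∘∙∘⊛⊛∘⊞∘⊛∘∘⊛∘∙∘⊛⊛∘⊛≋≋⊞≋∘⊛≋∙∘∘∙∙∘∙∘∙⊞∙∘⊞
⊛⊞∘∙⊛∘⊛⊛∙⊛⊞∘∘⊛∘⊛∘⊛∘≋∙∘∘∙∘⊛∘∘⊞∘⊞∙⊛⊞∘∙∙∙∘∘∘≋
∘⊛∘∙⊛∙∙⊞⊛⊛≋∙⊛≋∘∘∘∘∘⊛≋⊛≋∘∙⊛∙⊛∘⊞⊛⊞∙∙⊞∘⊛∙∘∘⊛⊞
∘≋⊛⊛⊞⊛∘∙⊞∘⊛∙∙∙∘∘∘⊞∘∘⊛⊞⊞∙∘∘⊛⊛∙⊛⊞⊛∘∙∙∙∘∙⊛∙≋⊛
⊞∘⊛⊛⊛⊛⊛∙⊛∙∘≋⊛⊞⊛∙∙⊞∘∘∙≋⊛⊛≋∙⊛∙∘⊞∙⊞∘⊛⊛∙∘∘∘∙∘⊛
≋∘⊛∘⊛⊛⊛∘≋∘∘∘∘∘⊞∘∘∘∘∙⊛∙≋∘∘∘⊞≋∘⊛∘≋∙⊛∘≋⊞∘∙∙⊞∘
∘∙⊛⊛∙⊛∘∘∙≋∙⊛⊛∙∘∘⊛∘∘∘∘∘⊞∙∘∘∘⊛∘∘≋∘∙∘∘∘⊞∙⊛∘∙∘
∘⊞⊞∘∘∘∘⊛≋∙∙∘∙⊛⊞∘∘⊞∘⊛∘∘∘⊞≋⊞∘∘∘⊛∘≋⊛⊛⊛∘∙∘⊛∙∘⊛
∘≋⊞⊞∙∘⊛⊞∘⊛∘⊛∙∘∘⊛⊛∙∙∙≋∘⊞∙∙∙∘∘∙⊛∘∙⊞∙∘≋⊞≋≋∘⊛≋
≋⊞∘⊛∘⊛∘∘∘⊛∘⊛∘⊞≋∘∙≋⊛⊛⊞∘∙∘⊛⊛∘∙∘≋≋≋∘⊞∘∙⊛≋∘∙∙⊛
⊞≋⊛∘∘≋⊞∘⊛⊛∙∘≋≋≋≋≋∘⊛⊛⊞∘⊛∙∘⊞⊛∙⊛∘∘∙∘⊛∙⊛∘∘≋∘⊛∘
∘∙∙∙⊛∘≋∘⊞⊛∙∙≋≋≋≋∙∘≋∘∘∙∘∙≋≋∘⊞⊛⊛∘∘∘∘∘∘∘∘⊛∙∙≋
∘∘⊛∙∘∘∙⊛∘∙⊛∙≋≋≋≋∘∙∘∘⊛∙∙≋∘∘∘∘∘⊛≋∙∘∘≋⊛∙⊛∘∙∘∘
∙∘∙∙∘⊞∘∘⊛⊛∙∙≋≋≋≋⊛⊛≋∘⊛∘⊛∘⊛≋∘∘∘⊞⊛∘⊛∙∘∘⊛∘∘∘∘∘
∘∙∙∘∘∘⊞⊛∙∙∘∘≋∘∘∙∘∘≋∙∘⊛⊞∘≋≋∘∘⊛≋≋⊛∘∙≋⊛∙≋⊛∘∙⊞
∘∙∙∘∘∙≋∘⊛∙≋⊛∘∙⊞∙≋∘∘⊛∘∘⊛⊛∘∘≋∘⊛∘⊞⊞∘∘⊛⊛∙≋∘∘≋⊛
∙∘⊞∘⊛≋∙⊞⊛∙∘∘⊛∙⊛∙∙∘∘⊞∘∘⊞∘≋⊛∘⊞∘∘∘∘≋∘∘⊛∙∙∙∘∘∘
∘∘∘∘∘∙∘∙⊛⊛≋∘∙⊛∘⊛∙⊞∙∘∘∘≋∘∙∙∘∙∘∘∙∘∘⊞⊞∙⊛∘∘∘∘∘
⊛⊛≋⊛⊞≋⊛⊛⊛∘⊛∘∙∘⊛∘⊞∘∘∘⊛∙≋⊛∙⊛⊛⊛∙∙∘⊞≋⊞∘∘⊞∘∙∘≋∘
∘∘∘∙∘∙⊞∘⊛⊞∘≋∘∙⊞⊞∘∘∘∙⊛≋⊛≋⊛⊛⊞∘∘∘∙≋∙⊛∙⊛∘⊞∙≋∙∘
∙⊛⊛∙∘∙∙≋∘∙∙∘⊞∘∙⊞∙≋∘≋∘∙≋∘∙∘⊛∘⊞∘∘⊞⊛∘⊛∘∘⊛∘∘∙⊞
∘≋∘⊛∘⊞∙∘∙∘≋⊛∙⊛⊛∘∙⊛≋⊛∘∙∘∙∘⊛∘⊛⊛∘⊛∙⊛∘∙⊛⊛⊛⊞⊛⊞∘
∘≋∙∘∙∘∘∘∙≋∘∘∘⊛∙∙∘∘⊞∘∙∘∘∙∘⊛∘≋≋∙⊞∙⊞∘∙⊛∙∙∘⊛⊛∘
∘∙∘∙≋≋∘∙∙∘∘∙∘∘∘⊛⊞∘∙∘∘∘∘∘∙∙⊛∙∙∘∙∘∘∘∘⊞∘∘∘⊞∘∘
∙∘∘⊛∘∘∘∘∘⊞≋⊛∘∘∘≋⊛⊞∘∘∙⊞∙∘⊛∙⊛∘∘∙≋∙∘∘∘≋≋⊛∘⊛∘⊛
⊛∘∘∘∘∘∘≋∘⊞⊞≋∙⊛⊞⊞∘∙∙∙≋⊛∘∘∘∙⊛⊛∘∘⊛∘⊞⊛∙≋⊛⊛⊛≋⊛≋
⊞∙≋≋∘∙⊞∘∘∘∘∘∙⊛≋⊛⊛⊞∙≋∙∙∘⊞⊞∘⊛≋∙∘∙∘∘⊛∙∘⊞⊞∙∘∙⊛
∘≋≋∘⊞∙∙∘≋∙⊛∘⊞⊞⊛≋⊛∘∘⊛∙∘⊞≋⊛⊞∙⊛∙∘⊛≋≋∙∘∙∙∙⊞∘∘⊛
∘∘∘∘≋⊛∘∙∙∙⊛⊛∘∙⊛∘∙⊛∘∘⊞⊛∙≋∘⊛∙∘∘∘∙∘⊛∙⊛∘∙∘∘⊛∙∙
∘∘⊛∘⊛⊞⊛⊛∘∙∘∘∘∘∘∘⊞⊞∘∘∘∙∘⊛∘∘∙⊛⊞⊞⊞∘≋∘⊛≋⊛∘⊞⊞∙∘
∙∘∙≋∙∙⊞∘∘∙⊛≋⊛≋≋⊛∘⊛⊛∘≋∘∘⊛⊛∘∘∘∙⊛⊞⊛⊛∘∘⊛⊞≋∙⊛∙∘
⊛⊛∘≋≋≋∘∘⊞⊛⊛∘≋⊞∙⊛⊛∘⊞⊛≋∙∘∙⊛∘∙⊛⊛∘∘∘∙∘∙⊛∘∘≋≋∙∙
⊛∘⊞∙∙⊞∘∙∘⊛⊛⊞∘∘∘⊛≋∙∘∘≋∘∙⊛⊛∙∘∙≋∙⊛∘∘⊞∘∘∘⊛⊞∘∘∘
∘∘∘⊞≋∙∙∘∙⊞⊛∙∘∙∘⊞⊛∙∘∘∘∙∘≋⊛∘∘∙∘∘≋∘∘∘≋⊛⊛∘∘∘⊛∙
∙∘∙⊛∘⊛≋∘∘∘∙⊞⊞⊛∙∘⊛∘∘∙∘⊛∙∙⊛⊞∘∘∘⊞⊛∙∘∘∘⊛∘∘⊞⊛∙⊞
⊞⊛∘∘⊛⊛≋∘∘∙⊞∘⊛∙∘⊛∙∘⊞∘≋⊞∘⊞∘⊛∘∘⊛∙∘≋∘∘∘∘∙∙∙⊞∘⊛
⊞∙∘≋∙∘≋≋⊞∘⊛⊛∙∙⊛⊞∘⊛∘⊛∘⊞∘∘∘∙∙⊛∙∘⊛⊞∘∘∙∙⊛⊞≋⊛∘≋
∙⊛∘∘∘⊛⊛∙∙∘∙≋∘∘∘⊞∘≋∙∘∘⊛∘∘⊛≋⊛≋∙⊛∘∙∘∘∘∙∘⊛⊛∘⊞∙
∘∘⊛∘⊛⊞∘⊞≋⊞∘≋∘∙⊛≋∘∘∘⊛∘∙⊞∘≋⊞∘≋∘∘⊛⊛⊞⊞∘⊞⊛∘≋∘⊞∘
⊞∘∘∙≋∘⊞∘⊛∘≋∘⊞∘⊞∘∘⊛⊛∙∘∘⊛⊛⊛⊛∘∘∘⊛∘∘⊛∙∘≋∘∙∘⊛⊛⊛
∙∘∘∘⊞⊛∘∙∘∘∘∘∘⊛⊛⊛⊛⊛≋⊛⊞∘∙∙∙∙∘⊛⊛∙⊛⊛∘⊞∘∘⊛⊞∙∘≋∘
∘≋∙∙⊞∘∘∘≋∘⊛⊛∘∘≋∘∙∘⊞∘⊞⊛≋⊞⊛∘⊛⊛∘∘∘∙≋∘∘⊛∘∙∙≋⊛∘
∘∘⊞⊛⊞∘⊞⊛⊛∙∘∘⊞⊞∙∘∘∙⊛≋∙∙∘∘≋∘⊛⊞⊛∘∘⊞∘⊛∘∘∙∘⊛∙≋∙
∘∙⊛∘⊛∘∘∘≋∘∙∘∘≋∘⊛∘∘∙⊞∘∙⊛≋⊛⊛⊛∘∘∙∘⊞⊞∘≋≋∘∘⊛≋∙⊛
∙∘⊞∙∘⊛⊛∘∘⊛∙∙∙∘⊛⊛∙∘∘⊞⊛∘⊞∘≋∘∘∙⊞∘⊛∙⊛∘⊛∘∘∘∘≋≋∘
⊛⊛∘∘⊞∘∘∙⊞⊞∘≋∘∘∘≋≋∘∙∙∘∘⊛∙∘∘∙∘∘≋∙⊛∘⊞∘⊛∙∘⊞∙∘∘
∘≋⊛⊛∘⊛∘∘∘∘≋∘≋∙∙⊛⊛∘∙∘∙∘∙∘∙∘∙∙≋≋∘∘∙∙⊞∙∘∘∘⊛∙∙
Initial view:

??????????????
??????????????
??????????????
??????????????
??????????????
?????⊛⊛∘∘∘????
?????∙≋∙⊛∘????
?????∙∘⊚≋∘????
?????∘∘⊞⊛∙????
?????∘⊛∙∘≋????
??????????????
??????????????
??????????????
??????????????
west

??????????????
??????????????
??????????????
??????????????
??????????????
?????∙⊛⊛∘∘∘???
?????∘∙≋∙⊛∘???
?????∘∙⊚∘≋∘???
?????∘∘∘⊞⊛∙???
?????∘∘⊛∙∘≋???
??????????????
??????????????
??????????????
??????????????

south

??????????????
??????????????
??????????????
??????????????
?????∙⊛⊛∘∘∘???
?????∘∙≋∙⊛∘???
?????∘∙∘∘≋∘???
?????∘∘⊚⊞⊛∙???
?????∘∘⊛∙∘≋???
?????∙⊛∙∘⊛????
??????????????
??????????????
??????????????
??????????????

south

??????????????
??????????????
??????????????
?????∙⊛⊛∘∘∘???
?????∘∙≋∙⊛∘???
?????∘∙∘∘≋∘???
?????∘∘∘⊞⊛∙???
?????∘∘⊚∙∘≋???
?????∙⊛∙∘⊛????
?????⊛≋∙⊛∘????
??????????????
??????????????
??????????????
??????????????

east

??????????????
??????????????
??????????????
????∙⊛⊛∘∘∘????
????∘∙≋∙⊛∘????
????∘∙∘∘≋∘????
????∘∘∘⊞⊛∙????
????∘∘⊛⊚∘≋????
????∙⊛∙∘⊛⊞????
????⊛≋∙⊛∘∙????
??????????????
??????????????
??????????????
??????????????

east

??????????????
??????????????
??????????????
???∙⊛⊛∘∘∘?????
???∘∙≋∙⊛∘?????
???∘∙∘∘≋∘∘????
???∘∘∘⊞⊛∙∘????
???∘∘⊛∙⊚≋∘????
???∙⊛∙∘⊛⊞∘????
???⊛≋∙⊛∘∙∘????
??????????????
??????????????
??????????????
??????????????

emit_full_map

∙⊛⊛∘∘∘?
∘∙≋∙⊛∘?
∘∙∘∘≋∘∘
∘∘∘⊞⊛∙∘
∘∘⊛∙⊚≋∘
∙⊛∙∘⊛⊞∘
⊛≋∙⊛∘∙∘

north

??????????????
??????????????
??????????????
??????????????
???∙⊛⊛∘∘∘?????
???∘∙≋∙⊛∘∘????
???∘∙∘∘≋∘∘????
???∘∘∘⊞⊚∙∘????
???∘∘⊛∙∘≋∘????
???∙⊛∙∘⊛⊞∘????
???⊛≋∙⊛∘∙∘????
??????????????
??????????????
??????????????

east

??????????????
??????????????
??????????????
??????????????
??∙⊛⊛∘∘∘??????
??∘∙≋∙⊛∘∘⊞????
??∘∙∘∘≋∘∘∘????
??∘∘∘⊞⊛⊚∘∘????
??∘∘⊛∙∘≋∘∘????
??∙⊛∙∘⊛⊞∘∘????
??⊛≋∙⊛∘∙∘?????
??????????????
??????????????
??????????????

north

??????????????
??????????????
??????????????
??????????????
??????????????
??∙⊛⊛∘∘∘∙∘????
??∘∙≋∙⊛∘∘⊞????
??∘∙∘∘≋⊚∘∘????
??∘∘∘⊞⊛∙∘∘????
??∘∘⊛∙∘≋∘∘????
??∙⊛∙∘⊛⊞∘∘????
??⊛≋∙⊛∘∙∘?????
??????????????
??????????????

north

??????????????
??????????????
??????????????
??????????????
??????????????
?????⊛⊞⊛⊛∘????
??∙⊛⊛∘∘∘∙∘????
??∘∙≋∙⊛⊚∘⊞????
??∘∙∘∘≋∘∘∘????
??∘∘∘⊞⊛∙∘∘????
??∘∘⊛∙∘≋∘∘????
??∙⊛∙∘⊛⊞∘∘????
??⊛≋∙⊛∘∙∘?????
??????????????

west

??????????????
??????????????
??????????????
??????????????
??????????????
?????∙⊛⊞⊛⊛∘???
???∙⊛⊛∘∘∘∙∘???
???∘∙≋∙⊚∘∘⊞???
???∘∙∘∘≋∘∘∘???
???∘∘∘⊞⊛∙∘∘???
???∘∘⊛∙∘≋∘∘???
???∙⊛∙∘⊛⊞∘∘???
???⊛≋∙⊛∘∙∘????
??????????????

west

??????????????
??????????????
??????????????
??????????????
??????????????
?????∘∙⊛⊞⊛⊛∘??
????∙⊛⊛∘∘∘∙∘??
????∘∙≋⊚⊛∘∘⊞??
????∘∙∘∘≋∘∘∘??
????∘∘∘⊞⊛∙∘∘??
????∘∘⊛∙∘≋∘∘??
????∙⊛∙∘⊛⊞∘∘??
????⊛≋∙⊛∘∙∘???
??????????????

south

??????????????
??????????????
??????????????
??????????????
?????∘∙⊛⊞⊛⊛∘??
????∙⊛⊛∘∘∘∙∘??
????∘∙≋∙⊛∘∘⊞??
????∘∙∘⊚≋∘∘∘??
????∘∘∘⊞⊛∙∘∘??
????∘∘⊛∙∘≋∘∘??
????∙⊛∙∘⊛⊞∘∘??
????⊛≋∙⊛∘∙∘???
??????????????
??????????????

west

??????????????
??????????????
??????????????
??????????????
??????∘∙⊛⊞⊛⊛∘?
?????∙⊛⊛∘∘∘∙∘?
?????∘∙≋∙⊛∘∘⊞?
?????∘∙⊚∘≋∘∘∘?
?????∘∘∘⊞⊛∙∘∘?
?????∘∘⊛∙∘≋∘∘?
?????∙⊛∙∘⊛⊞∘∘?
?????⊛≋∙⊛∘∙∘??
??????????????
??????????????

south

??????????????
??????????????
??????????????
??????∘∙⊛⊞⊛⊛∘?
?????∙⊛⊛∘∘∘∙∘?
?????∘∙≋∙⊛∘∘⊞?
?????∘∙∘∘≋∘∘∘?
?????∘∘⊚⊞⊛∙∘∘?
?????∘∘⊛∙∘≋∘∘?
?????∙⊛∙∘⊛⊞∘∘?
?????⊛≋∙⊛∘∙∘??
??????????????
??????????????
??????????????

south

??????????????
??????????????
??????∘∙⊛⊞⊛⊛∘?
?????∙⊛⊛∘∘∘∙∘?
?????∘∙≋∙⊛∘∘⊞?
?????∘∙∘∘≋∘∘∘?
?????∘∘∘⊞⊛∙∘∘?
?????∘∘⊚∙∘≋∘∘?
?????∙⊛∙∘⊛⊞∘∘?
?????⊛≋∙⊛∘∙∘??
??????????????
??????????????
??????????????
??????????????

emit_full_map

?∘∙⊛⊞⊛⊛∘
∙⊛⊛∘∘∘∙∘
∘∙≋∙⊛∘∘⊞
∘∙∘∘≋∘∘∘
∘∘∘⊞⊛∙∘∘
∘∘⊚∙∘≋∘∘
∙⊛∙∘⊛⊞∘∘
⊛≋∙⊛∘∙∘?
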